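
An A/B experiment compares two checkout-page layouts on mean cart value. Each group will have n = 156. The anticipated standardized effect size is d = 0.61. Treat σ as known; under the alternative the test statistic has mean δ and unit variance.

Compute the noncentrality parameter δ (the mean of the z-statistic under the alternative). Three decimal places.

δ = d·√(n/2) = 0.61 × √(156/2) = 5.3874

δ ≈ 5.387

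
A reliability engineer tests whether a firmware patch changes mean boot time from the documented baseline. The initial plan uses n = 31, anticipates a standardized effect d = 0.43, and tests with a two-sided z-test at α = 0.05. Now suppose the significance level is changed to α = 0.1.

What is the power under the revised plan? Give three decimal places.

Power ≈ 0.773

δ = d·√n = 0.43 × √31 = 2.3941 (unchanged). New critical value: z_{0.05} = 1.645.
Revised power = Φ(δ − 1.645) + Φ(−δ − 1.645) = Φ(0.749) + Φ(-4.039) = 0.7732 + 0.0000 = 0.7732.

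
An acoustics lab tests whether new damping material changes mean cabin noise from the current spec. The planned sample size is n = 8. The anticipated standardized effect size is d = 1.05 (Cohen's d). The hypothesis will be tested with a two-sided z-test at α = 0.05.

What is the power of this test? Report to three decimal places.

Power ≈ 0.844

Noncentrality parameter: δ = d·√n = 1.05 × √8 = 2.9698
Critical value for a two-sided test at α = 0.05: z_{α/2} = 1.960.
Power = Φ(δ − 1.960) + Φ(−δ − 1.960) = Φ(1.010) + Φ(-4.930) = 0.8437 + 0.0000 = 0.8437.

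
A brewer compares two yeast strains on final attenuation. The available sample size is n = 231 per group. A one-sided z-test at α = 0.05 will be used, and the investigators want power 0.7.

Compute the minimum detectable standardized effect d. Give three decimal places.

d ≈ 0.202

Need Φ(δ − 1.645) = 0.7, so δ = 1.645 + 0.524 = 2.169.
δ = d·√(n/2) ⇒ d = δ/√(n/2) = 2.169/√(231/2) = 0.2018.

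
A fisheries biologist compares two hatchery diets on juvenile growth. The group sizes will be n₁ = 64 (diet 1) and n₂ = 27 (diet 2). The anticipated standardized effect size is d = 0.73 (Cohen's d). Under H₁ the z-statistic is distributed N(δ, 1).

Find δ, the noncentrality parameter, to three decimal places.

δ = d / √(1/n₁ + 1/n₂) = 0.73 / √(1/64 + 1/27) = 3.1811

δ ≈ 3.181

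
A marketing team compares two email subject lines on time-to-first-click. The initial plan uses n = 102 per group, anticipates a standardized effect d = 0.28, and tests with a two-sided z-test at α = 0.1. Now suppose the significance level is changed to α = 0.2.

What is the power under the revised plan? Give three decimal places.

δ = d·√(n/2) = 0.28 × √(102/2) = 1.9996 (unchanged). New critical value: z_{0.1} = 1.282.
Revised power = Φ(δ − 1.282) + Φ(−δ − 1.282) = Φ(0.718) + Φ(-3.281) = 0.7636 + 0.0005 = 0.7642.

Power ≈ 0.764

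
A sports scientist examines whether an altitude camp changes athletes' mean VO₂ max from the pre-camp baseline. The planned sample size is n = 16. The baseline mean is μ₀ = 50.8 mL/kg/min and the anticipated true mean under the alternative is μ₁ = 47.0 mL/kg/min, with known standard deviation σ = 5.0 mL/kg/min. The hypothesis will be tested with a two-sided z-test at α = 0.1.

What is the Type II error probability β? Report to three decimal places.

Standardized effect: d = |μ₁ − μ₀| / σ = |47.0 − 50.8| / 5.0 = 0.7600
Noncentrality parameter: δ = d·√n = 0.7600 × √16 = 3.0400
Two-sided α = 0.1 → critical value z_{0.05} = 1.645.
Power = Φ(δ − 1.645) + Φ(−δ − 1.645) = Φ(1.395) + Φ(-4.685) = 0.9185 + 0.0000 = 0.9185.
Type II error: β = 1 − power = 1 − 0.9185 = 0.0815.

β ≈ 0.081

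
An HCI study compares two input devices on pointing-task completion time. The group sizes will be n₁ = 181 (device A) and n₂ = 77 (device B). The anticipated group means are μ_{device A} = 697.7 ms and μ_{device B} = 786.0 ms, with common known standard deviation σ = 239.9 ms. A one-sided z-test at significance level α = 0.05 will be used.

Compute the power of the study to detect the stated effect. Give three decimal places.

Power ≈ 0.856

Standardized effect: d = |μ_{device A} − μ_{device B}| / σ = |697.7 − 786.0| / 239.9 = 0.3681
Noncentrality parameter: δ = d / √(1/n₁ + 1/n₂) = 0.3681 / √(1/181 + 1/77) = 2.7052
Critical value for a one-sided test at α = 0.05: z_α = 1.645.
Power = P(Z > 1.645 − δ) = Φ(1.060) = 0.8555.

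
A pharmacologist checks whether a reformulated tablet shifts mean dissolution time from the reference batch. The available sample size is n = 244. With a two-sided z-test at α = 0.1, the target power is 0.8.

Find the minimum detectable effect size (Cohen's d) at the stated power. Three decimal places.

d ≈ 0.159

Need Φ(δ − 1.645) = 0.8, so δ = 1.645 + 0.842 = 2.486.
(Lower-tail contribution to power is negligible for δ > 0.)
δ = d·√n ⇒ d = δ/√n = 2.486/√244 = 0.1592.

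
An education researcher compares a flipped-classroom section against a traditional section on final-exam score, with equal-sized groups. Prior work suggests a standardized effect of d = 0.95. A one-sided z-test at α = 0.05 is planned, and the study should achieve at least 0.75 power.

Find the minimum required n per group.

For power 0.75 need Φ(δ − z_{0.05}) = 0.75, so δ = z_{0.05} + z_{0.25} = 1.645 + 0.674 = 2.319.
δ = d·√(n/2) ⇒ n = 2(δ/d)² = 2 × (2.319 / 0.95)² = 11.92.
Rounding up, n = 12 per group.

n = 12 per group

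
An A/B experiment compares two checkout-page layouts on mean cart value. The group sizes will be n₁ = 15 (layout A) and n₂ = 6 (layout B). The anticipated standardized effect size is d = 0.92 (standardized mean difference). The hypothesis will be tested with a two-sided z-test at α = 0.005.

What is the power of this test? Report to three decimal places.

Noncentrality parameter: δ = d / √(1/n₁ + 1/n₂) = 0.92 / √(1/15 + 1/6) = 1.9046
Critical value for a two-sided test at α = 0.005: z_{α/2} = 2.807.
Power = Φ(δ − 2.807) + Φ(−δ − 2.807) = Φ(-0.902) + Φ(-4.712) = 0.1834 + 0.0000 = 0.1834.

Power ≈ 0.183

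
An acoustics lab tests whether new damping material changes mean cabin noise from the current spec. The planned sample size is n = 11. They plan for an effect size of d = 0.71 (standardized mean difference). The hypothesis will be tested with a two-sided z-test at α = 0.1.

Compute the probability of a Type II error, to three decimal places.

β ≈ 0.239

Noncentrality parameter: δ = d·√n = 0.71 × √11 = 2.3548
Two-sided α = 0.1 → critical value z_{0.05} = 1.645.
Power = Φ(δ − 1.645) + Φ(−δ − 1.645) = Φ(0.710) + Φ(-4.000) = 0.7611 + 0.0000 = 0.7612.
Type II error: β = 1 − power = 1 − 0.7612 = 0.2388.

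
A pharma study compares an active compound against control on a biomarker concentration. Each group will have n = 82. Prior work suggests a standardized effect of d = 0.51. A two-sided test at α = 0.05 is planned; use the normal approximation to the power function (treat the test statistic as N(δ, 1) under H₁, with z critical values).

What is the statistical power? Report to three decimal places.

Noncentrality parameter: δ = d·√(n/2) = 0.51 × √(82/2) = 3.2656
Critical value for a two-sided test at α = 0.05: z_{α/2} = 1.960.
Power = Φ(δ − 1.960) + Φ(−δ − 1.960) = Φ(1.306) + Φ(-5.226) = 0.9042 + 0.0000 = 0.9042.

Power ≈ 0.904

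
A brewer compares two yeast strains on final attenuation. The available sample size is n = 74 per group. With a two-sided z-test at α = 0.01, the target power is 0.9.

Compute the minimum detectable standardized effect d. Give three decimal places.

d ≈ 0.634

Required noncentrality: δ = z_{0.005} + z_{0.10} = 2.576 + 1.282 = 3.857.
(The second rejection-region term Φ(−δ − z_{α/2}) is negligible and dropped.)
δ = d·√(n/2) ⇒ d = δ/√(n/2) = 3.857/√(74/2) = 0.6341.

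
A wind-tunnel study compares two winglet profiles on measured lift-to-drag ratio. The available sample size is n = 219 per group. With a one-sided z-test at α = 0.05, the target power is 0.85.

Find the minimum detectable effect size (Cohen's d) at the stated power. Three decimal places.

d ≈ 0.256

Need Φ(δ − 1.645) = 0.85, so δ = 1.645 + 1.036 = 2.681.
δ = d·√(n/2) ⇒ d = δ/√(n/2) = 2.681/√(219/2) = 0.2562.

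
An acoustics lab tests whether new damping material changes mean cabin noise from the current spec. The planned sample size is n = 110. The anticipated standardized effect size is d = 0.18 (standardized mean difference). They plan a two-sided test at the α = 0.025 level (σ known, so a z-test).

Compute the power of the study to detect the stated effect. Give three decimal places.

Noncentrality parameter: δ = d·√n = 0.18 × √110 = 1.8879
Two-sided α = 0.025 → critical value z_{0.0125} = 2.241.
Power = Φ(δ − 2.241) + Φ(−δ − 2.241) = Φ(-0.354) + Φ(-4.129) = 0.3618 + 0.0000 = 0.3619.

Power ≈ 0.362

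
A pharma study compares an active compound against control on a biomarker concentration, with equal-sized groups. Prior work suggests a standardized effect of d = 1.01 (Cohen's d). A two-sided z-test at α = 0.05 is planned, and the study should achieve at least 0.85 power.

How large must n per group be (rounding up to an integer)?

n = 18 per group

For power 0.85 need Φ(δ − z_{0.025}) = 0.85, so δ = z_{0.025} + z_{0.15} = 1.960 + 1.036 = 2.996.
(Ignoring the negligible lower-tail rejection probability gives the usual closed-form inversion.)
δ = d·√(n/2) ⇒ n = 2(δ/d)² = 2 × (2.996 / 1.01)² = 17.60.
Round up to the next whole unit.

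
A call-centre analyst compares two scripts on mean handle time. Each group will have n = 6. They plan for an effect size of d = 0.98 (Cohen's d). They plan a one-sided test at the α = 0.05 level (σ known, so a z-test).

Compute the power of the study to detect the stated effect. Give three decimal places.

Noncentrality parameter: δ = d·√(n/2) = 0.98 × √(6/2) = 1.6974
Critical value for a one-sided test at α = 0.05: z_α = 1.645.
Power = P(Z > 1.645 − δ) = Φ(0.053) = 0.5210.

Power ≈ 0.521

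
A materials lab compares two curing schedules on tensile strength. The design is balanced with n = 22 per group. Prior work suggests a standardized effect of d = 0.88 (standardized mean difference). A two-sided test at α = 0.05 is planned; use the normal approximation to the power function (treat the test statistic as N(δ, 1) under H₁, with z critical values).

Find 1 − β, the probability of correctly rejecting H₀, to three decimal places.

Power ≈ 0.831

Noncentrality parameter: δ = d·√(n/2) = 0.88 × √(22/2) = 2.9186
Critical value for a two-sided test at α = 0.05: z_{α/2} = 1.960.
Power = Φ(δ − 1.960) + Φ(−δ − 1.960) = Φ(0.959) + Φ(-4.879) = 0.8311 + 0.0000 = 0.8311.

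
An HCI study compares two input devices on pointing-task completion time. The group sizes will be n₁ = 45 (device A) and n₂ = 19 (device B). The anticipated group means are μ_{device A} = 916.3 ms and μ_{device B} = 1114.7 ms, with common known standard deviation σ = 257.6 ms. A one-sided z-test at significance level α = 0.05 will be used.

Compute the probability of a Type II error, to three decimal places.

β ≈ 0.121

Standardized effect: d = |μ_{device A} − μ_{device B}| / σ = |916.3 − 1114.7| / 257.6 = 0.7702
Noncentrality parameter: λ = d / √(1/n₁ + 1/n₂) = 0.7702 / √(1/45 + 1/19) = 2.8151
One-sided α = 0.05 → critical value z_{0.05} = 1.645.
Power = P(Z > 1.645 − λ) = Φ(1.170) = 0.8790.
Type II error: β = 1 − power = 1 − 0.8790 = 0.1210.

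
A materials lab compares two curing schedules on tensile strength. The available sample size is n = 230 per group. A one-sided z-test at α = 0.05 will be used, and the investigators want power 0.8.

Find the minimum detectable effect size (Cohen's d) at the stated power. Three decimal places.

Need Φ(δ − 1.645) = 0.8, so δ = 1.645 + 0.842 = 2.486.
δ = d·√(n/2) ⇒ d = δ/√(n/2) = 2.486/√(230/2) = 0.2319.

d ≈ 0.232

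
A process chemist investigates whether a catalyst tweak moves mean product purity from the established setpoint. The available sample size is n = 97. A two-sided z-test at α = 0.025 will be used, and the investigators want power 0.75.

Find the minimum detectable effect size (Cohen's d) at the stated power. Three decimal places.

d ≈ 0.296

Required noncentrality: δ = z_{0.0125} + z_{0.25} = 2.241 + 0.674 = 2.916.
(Lower-tail contribution to power is negligible for δ > 0.)
δ = d·√n ⇒ d = δ/√n = 2.916/√97 = 0.2961.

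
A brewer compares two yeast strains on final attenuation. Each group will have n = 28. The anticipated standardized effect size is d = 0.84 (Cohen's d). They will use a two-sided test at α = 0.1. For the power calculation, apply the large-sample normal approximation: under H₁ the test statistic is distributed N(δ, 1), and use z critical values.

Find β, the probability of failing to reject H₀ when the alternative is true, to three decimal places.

β ≈ 0.067

Noncentrality parameter: δ = d·√(n/2) = 0.84 × √(28/2) = 3.1430
Critical value for a two-sided test at α = 0.1: z_{α/2} = 1.645.
Power = Φ(δ − 1.645) + Φ(−δ − 1.645) = Φ(1.498) + Φ(-4.788) = 0.9330 + 0.0000 = 0.9330.
Type II error: β = 1 − power = 1 − 0.9330 = 0.0670.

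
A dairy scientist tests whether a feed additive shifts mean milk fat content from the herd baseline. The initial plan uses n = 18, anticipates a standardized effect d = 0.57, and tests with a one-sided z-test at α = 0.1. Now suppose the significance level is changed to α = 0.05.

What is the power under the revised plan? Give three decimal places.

δ = d·√n = 0.57 × √18 = 2.4183 (unchanged). New critical value: z_{0.05} = 1.645.
Revised power = Φ(δ − 1.645) = Φ(0.773) = 0.7804.

Power ≈ 0.780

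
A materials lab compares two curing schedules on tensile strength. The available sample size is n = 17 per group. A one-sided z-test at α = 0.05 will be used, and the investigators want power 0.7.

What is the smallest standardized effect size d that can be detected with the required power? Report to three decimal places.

d ≈ 0.744

Need Φ(δ − 1.645) = 0.7, so δ = 1.645 + 0.524 = 2.169.
δ = d·√(n/2) ⇒ d = δ/√(n/2) = 2.169/√(17/2) = 0.7440.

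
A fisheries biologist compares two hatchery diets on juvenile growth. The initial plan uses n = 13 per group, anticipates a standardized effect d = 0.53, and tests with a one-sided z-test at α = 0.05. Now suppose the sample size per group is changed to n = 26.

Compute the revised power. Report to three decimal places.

Power ≈ 0.605

With n = 26 per group: δ = d·√(n/2) = 0.53 × √(26/2) = 1.9109. Critical value z_{0.05} = 1.645.
Revised power = P(Z > 1.645 − δ) = Φ(0.266) = 0.6049.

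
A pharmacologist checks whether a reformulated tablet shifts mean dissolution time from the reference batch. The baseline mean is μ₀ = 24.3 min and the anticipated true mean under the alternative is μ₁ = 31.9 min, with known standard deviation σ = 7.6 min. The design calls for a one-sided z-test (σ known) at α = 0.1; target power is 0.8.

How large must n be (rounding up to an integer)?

Standardized effect: d = |μ₁ − μ₀| / σ = |31.9 − 24.3| / 7.6 = 1.0000
For power 0.8 need Φ(δ − z_{0.1}) = 0.8, so δ = z_{0.1} + z_{0.20} = 1.282 + 0.842 = 2.123.
δ = d·√n ⇒ n = (δ/d)² = (2.123 / 1.0000)² = 4.51.
Round up to the next whole unit.

n = 5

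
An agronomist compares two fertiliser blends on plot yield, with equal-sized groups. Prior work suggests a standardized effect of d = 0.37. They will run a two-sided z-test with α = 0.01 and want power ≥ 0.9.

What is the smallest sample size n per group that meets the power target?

For power 0.9 need Φ(δ − z_{0.005}) = 0.9, so δ = z_{0.005} + z_{0.10} = 2.576 + 1.282 = 3.857.
(The Φ(−δ − z_{α/2}) term is vanishingly small for δ > 0 and is dropped in the standard sample-size formula.)
δ = d·√(n/2) ⇒ n = 2(δ/d)² = 2 × (3.857 / 0.37)² = 217.38.
Rounding up, n = 218 per group.

n = 218 per group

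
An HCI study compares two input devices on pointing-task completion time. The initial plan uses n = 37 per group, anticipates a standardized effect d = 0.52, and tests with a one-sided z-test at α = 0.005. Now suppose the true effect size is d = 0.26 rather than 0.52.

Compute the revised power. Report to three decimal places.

Power ≈ 0.072

With d = 0.26: δ = d·√(n/2) = 0.26 × √(37/2) = 1.1183. Critical value z_{0.005} = 2.576.
Revised power = Φ(δ − 2.576) = Φ(-1.458) = 0.0725.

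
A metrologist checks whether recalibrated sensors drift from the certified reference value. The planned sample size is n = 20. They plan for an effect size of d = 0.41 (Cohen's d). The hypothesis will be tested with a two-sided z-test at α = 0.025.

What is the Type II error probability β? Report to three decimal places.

Noncentrality parameter: δ = d·√n = 0.41 × √20 = 1.8336
Critical value for a two-sided test at α = 0.025: z_{α/2} = 2.241.
Power = Φ(δ − 2.241) + Φ(−δ − 2.241) = Φ(-0.408) + Φ(-4.075) = 0.3417 + 0.0000 = 0.3417.
Type II error: β = 1 − power = 1 − 0.3417 = 0.6583.

β ≈ 0.658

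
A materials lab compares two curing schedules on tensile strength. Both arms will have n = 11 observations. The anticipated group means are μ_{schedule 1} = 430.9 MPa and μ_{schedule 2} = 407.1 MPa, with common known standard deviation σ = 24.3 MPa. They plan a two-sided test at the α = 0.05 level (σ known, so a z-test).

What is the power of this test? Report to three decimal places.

Power ≈ 0.632

Standardized effect: d = |μ_{schedule 1} − μ_{schedule 2}| / σ = |430.9 − 407.1| / 24.3 = 0.9794
Noncentrality parameter: δ = d·√(n/2) = 0.9794 × √(11/2) = 2.2970
Critical value for a two-sided test at α = 0.05: z_{α/2} = 1.960.
Power = Φ(δ − 1.960) + Φ(−δ − 1.960) = Φ(0.337) + Φ(-4.257) = 0.6319 + 0.0000 = 0.6319.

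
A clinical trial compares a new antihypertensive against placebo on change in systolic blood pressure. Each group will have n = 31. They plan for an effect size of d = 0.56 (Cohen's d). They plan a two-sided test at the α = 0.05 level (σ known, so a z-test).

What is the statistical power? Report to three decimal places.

Noncentrality parameter: δ = d·√(n/2) = 0.56 × √(31/2) = 2.2047
Two-sided α = 0.05 → critical value z_{0.025} = 1.960.
Power = Φ(δ − 1.960) + Φ(−δ − 1.960) = Φ(0.245) + Φ(-4.165) = 0.5967 + 0.0000 = 0.5967.

Power ≈ 0.597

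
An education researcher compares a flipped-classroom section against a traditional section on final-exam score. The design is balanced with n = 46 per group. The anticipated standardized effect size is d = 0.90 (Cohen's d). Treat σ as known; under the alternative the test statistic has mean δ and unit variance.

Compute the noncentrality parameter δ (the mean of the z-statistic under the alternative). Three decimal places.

δ = d·√(n/2) = 0.90 × √(46/2) = 4.3162

δ ≈ 4.316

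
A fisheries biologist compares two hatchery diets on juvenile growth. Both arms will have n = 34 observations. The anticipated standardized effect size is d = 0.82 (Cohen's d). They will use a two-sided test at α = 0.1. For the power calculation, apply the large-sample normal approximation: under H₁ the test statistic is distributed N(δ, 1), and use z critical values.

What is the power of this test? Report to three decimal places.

Noncentrality parameter: δ = d·√(n/2) = 0.82 × √(34/2) = 3.3809
Two-sided α = 0.1 → critical value z_{0.05} = 1.645.
Power = Φ(δ − 1.645) + Φ(−δ − 1.645) = Φ(1.736) + Φ(-5.026) = 0.9587 + 0.0000 = 0.9587.

Power ≈ 0.959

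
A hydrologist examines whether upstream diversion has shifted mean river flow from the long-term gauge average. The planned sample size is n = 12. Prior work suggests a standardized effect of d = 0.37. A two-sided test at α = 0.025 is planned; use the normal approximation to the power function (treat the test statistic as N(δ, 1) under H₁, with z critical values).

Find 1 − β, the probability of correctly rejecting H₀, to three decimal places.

Noncentrality parameter: δ = d·√n = 0.37 × √12 = 1.2817
Critical value for a two-sided test at α = 0.025: z_{α/2} = 2.241.
Power = Φ(δ − 2.241) + Φ(−δ − 2.241) = Φ(-0.960) + Φ(-3.523) = 0.1686 + 0.0002 = 0.1688.

Power ≈ 0.169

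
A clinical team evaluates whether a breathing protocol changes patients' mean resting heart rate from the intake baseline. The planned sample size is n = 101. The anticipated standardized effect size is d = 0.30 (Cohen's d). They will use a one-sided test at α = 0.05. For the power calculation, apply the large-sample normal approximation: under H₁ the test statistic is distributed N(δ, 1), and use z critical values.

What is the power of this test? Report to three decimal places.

Noncentrality parameter: δ = d·√n = 0.30 × √101 = 3.0150
Critical value for a one-sided test at α = 0.05: z_α = 1.645.
Power = P(Z > 1.645 − δ) = Φ(1.370) = 0.9147.

Power ≈ 0.915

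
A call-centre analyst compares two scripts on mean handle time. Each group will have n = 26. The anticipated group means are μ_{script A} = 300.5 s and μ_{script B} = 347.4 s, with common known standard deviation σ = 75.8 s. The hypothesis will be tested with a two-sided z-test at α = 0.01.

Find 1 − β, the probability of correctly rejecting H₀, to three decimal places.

Standardized effect: d = |μ_{script A} − μ_{script B}| / σ = |300.5 − 347.4| / 75.8 = 0.6187
Noncentrality parameter: δ = d·√(n/2) = 0.6187 × √(26/2) = 2.2309
Two-sided α = 0.01 → critical value z_{0.005} = 2.576.
Power = Φ(δ − 2.576) + Φ(−δ − 2.576) = Φ(-0.345) + Φ(-4.807) = 0.3651 + 0.0000 = 0.3651.

Power ≈ 0.365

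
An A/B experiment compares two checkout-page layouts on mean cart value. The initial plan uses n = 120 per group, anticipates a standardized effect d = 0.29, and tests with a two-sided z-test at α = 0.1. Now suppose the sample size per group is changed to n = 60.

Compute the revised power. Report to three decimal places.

With n = 60 per group: δ = d·√(n/2) = 0.29 × √(60/2) = 1.5884. Critical value z_{0.05} = 1.645.
Revised power = Φ(δ − 1.645) + Φ(−δ − 1.645) = Φ(-0.056) + Φ(-3.233) = 0.4775 + 0.0006 = 0.4781.

Power ≈ 0.478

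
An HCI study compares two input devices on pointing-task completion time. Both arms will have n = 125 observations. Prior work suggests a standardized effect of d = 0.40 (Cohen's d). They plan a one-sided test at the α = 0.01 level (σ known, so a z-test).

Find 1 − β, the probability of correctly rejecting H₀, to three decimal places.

Noncentrality parameter: δ = d·√(n/2) = 0.40 × √(125/2) = 3.1623
Critical value for a one-sided test at α = 0.01: z_α = 2.326.
Power = P(Z > 2.326 − δ) = Φ(0.836) = 0.7984.

Power ≈ 0.798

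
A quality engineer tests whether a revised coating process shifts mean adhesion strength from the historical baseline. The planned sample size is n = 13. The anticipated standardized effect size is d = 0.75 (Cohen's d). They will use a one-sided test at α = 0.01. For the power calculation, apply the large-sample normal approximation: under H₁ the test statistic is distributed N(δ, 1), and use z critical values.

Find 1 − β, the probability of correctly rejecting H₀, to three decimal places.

Power ≈ 0.647

Noncentrality parameter: δ = d·√n = 0.75 × √13 = 2.7042
One-sided α = 0.01 → critical value z_{0.01} = 2.326.
Power = P(Z > 2.326 − δ) = Φ(0.378) = 0.6472.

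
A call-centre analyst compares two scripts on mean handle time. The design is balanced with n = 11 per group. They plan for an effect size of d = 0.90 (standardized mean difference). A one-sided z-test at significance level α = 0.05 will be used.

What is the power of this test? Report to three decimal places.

Noncentrality parameter: δ = d·√(n/2) = 0.90 × √(11/2) = 2.1107
One-sided α = 0.05 → critical value z_{0.05} = 1.645.
Power = P(Z > 1.645 − δ) = Φ(0.466) = 0.6793.

Power ≈ 0.679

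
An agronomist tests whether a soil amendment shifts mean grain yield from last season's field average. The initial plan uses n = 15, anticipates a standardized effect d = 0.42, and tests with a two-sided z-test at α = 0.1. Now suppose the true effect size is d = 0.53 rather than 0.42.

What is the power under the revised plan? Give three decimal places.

With d = 0.53: δ = d·√n = 0.53 × √15 = 2.0527. Critical value z_{0.05} = 1.645.
Revised power = Φ(δ − 1.645) + Φ(−δ − 1.645) = Φ(0.408) + Φ(-3.698) = 0.6583 + 0.0001 = 0.6584.

Power ≈ 0.658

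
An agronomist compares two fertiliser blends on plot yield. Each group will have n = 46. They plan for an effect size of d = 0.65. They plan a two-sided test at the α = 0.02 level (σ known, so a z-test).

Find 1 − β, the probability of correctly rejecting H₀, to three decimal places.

Power ≈ 0.786

Noncentrality parameter: δ = d·√(n/2) = 0.65 × √(46/2) = 3.1173
Critical value for a two-sided test at α = 0.02: z_{α/2} = 2.326.
Power = Φ(δ − 2.326) + Φ(−δ − 2.326) = Φ(0.791) + Φ(-5.444) = 0.7855 + 0.0000 = 0.7855.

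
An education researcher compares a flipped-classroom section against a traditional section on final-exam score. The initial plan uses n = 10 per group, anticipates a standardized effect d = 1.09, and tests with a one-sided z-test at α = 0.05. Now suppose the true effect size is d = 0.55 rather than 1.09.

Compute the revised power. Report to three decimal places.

With d = 0.55: δ = d·√(n/2) = 0.55 × √(10/2) = 1.2298. Critical value z_{0.05} = 1.645.
Revised power = P(Z > 1.645 − δ) = Φ(-0.415) = 0.3391.

Power ≈ 0.339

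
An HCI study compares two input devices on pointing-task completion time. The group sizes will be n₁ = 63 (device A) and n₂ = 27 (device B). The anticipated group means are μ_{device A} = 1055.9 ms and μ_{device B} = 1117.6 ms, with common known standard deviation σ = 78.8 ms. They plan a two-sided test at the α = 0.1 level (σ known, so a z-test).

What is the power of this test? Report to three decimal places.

Standardized effect: d = |μ_{device A} − μ_{device B}| / σ = |1055.9 − 1117.6| / 78.8 = 0.7830
Noncentrality parameter: λ = d / √(1/n₁ + 1/n₂) = 0.7830 / √(1/63 + 1/27) = 3.4040
Two-sided α = 0.1 → critical value z_{0.05} = 1.645.
Power = Φ(λ − 1.645) + Φ(−λ − 1.645) = Φ(1.759) + Φ(-5.049) = 0.9607 + 0.0000 = 0.9607.

Power ≈ 0.961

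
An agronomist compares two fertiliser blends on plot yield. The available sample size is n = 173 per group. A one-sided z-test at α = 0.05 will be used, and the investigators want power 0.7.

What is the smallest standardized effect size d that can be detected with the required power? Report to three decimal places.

Required noncentrality: δ = z_{0.05} + z_{0.30} = 1.645 + 0.524 = 2.169.
δ = d·√(n/2) ⇒ d = δ/√(n/2) = 2.169/√(173/2) = 0.2332.

d ≈ 0.233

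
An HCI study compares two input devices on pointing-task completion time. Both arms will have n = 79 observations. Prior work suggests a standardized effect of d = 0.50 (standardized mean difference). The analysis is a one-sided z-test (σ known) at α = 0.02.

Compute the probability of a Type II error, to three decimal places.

β ≈ 0.138

Noncentrality parameter: λ = d·√(n/2) = 0.50 × √(79/2) = 3.1425
Critical value for a one-sided test at α = 0.02: z_α = 2.054.
Power = Φ(λ − 2.054) = Φ(1.089) = 0.8619.
Type II error: β = 1 − power = 1 − 0.8619 = 0.1381.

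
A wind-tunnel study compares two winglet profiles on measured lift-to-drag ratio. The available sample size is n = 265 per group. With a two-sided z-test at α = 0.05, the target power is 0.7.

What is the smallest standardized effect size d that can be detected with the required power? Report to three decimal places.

d ≈ 0.216

Required noncentrality: δ = z_{0.025} + z_{0.30} = 1.960 + 0.524 = 2.484.
(The second rejection-region term Φ(−δ − z_{α/2}) is negligible and dropped.)
δ = d·√(n/2) ⇒ d = δ/√(n/2) = 2.484/√(265/2) = 0.2158.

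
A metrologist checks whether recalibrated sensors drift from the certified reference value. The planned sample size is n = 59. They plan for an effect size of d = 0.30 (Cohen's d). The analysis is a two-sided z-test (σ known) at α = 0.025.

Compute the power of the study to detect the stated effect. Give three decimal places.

Power ≈ 0.525

Noncentrality parameter: δ = d·√n = 0.30 × √59 = 2.3043
Two-sided α = 0.025 → critical value z_{0.0125} = 2.241.
Power = Φ(δ − 2.241) + Φ(−δ − 2.241) = Φ(0.063) + Φ(-4.546) = 0.5251 + 0.0000 = 0.5251.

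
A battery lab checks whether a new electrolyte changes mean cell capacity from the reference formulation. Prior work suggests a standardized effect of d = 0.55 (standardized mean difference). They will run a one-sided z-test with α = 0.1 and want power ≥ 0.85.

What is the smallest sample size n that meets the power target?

For power 0.85 need Φ(δ − z_{0.1}) = 0.85, so δ = z_{0.1} + z_{0.15} = 1.282 + 1.036 = 2.318.
δ = d·√n ⇒ n = (δ/d)² = (2.318 / 0.55)² = 17.76.
Round up to the next whole unit.

n = 18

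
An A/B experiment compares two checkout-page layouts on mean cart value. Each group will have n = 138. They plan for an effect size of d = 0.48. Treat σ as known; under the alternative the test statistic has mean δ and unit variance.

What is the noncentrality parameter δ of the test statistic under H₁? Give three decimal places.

δ ≈ 3.987

δ = d·√(n/2) = 0.48 × √(138/2) = 3.9872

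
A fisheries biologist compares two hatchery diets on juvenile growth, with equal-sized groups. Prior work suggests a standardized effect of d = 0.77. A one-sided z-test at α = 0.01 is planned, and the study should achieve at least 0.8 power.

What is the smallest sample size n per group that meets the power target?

Set Φ(δ − 2.326) = 0.8; then δ − 2.326 = Φ⁻¹(0.8) = 0.842, giving δ = 3.168.
δ = d·√(n/2) ⇒ n = 2(δ/d)² = 2 × (3.168 / 0.77)² = 33.85.
Round up to the next whole unit.

n = 34 per group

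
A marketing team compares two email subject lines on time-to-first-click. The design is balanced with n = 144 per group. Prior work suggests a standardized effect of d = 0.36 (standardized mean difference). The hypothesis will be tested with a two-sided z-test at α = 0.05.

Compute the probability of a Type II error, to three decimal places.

Noncentrality parameter: λ = d·√(n/2) = 0.36 × √(144/2) = 3.0547
Critical value for a two-sided test at α = 0.05: z_{α/2} = 1.960.
Power = Φ(λ − 1.960) + Φ(−λ − 1.960) = Φ(1.095) + Φ(-5.015) = 0.8632 + 0.0000 = 0.8632.
Type II error: β = 1 − power = 1 − 0.8632 = 0.1368.

β ≈ 0.137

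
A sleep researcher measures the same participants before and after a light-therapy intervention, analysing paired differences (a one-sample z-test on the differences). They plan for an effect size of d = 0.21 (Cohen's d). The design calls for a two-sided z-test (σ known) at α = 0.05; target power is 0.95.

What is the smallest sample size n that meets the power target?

n = 295

For power 0.95 need Φ(δ − z_{0.025}) = 0.95, so δ = z_{0.025} + z_{0.05} = 1.960 + 1.645 = 3.605.
(The Φ(−δ − z_{α/2}) term is vanishingly small for δ > 0 and is dropped in the standard sample-size formula.)
δ = d·√n ⇒ n = (δ/d)² = (3.605 / 0.21)² = 294.66.
Rounding up, n = 295.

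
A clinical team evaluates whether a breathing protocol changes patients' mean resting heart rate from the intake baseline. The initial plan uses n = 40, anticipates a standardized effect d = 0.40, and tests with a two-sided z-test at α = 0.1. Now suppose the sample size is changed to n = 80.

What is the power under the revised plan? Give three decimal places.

Power ≈ 0.973

With n = 80: δ = d·√n = 0.40 × √80 = 3.5777. Critical value z_{0.05} = 1.645.
Revised power = Φ(δ − 1.645) + Φ(−δ − 1.645) = Φ(1.933) + Φ(-5.223) = 0.9734 + 0.0000 = 0.9734.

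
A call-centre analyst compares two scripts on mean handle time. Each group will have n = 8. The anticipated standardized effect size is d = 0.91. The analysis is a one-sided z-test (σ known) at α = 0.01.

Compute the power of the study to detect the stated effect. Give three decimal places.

Power ≈ 0.306

Noncentrality parameter: δ = d·√(n/2) = 0.91 × √(8/2) = 1.8200
Critical value for a one-sided test at α = 0.01: z_α = 2.326.
Power = P(Z > 2.326 − δ) = Φ(-0.506) = 0.3063.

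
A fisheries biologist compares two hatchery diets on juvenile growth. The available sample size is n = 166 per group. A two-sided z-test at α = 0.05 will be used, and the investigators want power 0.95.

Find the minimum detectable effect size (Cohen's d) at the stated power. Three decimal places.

Need Φ(δ − 1.960) = 0.95, so δ = 1.960 + 1.645 = 3.605.
(Lower-tail contribution to power is negligible for δ > 0.)
δ = d·√(n/2) ⇒ d = δ/√(n/2) = 3.605/√(166/2) = 0.3957.

d ≈ 0.396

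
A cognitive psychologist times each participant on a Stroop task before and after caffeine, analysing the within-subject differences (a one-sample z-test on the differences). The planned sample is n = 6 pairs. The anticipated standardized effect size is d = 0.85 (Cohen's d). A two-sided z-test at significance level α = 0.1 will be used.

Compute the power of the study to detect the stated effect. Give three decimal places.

Noncentrality parameter: δ = d·√n = 0.85 × √6 = 2.0821
Critical value for a two-sided test at α = 0.1: z_{α/2} = 1.645.
Power = Φ(δ − 1.645) + Φ(−δ − 1.645) = Φ(0.437) + Φ(-3.727) = 0.6690 + 0.0001 = 0.6691.

Power ≈ 0.669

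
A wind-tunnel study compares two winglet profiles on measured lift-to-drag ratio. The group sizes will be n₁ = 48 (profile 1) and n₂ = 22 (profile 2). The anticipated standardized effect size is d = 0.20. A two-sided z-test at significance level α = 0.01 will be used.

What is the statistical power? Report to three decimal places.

Noncentrality parameter: δ = d / √(1/n₁ + 1/n₂) = 0.20 / √(1/48 + 1/22) = 0.7768
Critical value for a two-sided test at α = 0.01: z_{α/2} = 2.576.
Power = Φ(δ − 2.576) + Φ(−δ − 2.576) = Φ(-1.799) + Φ(-3.353) = 0.0360 + 0.0004 = 0.0364.

Power ≈ 0.036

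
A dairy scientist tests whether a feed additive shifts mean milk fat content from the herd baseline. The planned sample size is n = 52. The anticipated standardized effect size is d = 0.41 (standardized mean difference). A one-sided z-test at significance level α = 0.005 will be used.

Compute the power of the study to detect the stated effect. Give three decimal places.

Noncentrality parameter: δ = d·√n = 0.41 × √52 = 2.9566
Critical value for a one-sided test at α = 0.005: z_α = 2.576.
Power = Φ(δ − 2.576) = Φ(0.381) = 0.6483.

Power ≈ 0.648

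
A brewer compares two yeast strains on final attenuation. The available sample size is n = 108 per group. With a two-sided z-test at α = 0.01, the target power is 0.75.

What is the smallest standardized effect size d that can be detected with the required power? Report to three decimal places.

d ≈ 0.442

Need Φ(δ − 2.576) = 0.75, so δ = 2.576 + 0.674 = 3.250.
(Lower-tail contribution to power is negligible for δ > 0.)
δ = d·√(n/2) ⇒ d = δ/√(n/2) = 3.250/√(108/2) = 0.4423.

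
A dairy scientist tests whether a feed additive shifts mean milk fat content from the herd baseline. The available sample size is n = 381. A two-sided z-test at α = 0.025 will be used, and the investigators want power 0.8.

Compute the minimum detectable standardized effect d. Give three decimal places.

Need Φ(δ − 2.241) = 0.8, so δ = 2.241 + 0.842 = 3.083.
(Lower-tail contribution to power is negligible for δ > 0.)
δ = d·√n ⇒ d = δ/√n = 3.083/√381 = 0.1579.

d ≈ 0.158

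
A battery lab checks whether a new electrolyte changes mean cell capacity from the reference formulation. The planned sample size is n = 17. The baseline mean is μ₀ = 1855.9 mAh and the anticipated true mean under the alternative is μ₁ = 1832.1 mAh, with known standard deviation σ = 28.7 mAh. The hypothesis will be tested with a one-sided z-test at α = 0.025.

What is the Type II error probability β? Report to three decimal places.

β ≈ 0.072

Standardized effect: d = |μ₁ − μ₀| / σ = |1832.1 − 1855.9| / 28.7 = 0.8293
Noncentrality parameter: δ = d·√n = 0.8293 × √17 = 3.4192
One-sided α = 0.025 → critical value z_{0.025} = 1.960.
Power = P(Z > 1.960 − δ) = Φ(1.459) = 0.9277.
Type II error: β = 1 − power = 1 − 0.9277 = 0.0723.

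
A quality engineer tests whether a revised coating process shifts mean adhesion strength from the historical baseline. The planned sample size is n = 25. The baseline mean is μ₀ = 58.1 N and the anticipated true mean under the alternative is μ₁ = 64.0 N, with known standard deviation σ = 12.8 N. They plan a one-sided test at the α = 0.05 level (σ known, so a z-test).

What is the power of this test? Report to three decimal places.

Power ≈ 0.745

Standardized effect: d = |μ₁ − μ₀| / σ = |64.0 − 58.1| / 12.8 = 0.4609
Noncentrality parameter: δ = d·√n = 0.4609 × √25 = 2.3047
Critical value for a one-sided test at α = 0.05: z_α = 1.645.
Power = Φ(δ − 1.645) = Φ(0.660) = 0.7453.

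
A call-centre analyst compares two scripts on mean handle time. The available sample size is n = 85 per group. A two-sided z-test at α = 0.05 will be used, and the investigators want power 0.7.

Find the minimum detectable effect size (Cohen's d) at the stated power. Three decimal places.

d ≈ 0.381

Need Φ(δ − 1.960) = 0.7, so δ = 1.960 + 0.524 = 2.484.
(Lower-tail contribution to power is negligible for δ > 0.)
δ = d·√(n/2) ⇒ d = δ/√(n/2) = 2.484/√(85/2) = 0.3811.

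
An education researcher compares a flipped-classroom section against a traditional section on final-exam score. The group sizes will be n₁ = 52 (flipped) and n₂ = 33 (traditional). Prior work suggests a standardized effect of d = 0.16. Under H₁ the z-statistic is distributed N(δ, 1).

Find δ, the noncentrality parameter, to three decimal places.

δ ≈ 0.719

The noncentrality parameter scales effect size by the design's sample-size factor: δ = d / √(1/n₁ + 1/n₂) = 0.16 / √(1/52 + 1/33) = 0.7189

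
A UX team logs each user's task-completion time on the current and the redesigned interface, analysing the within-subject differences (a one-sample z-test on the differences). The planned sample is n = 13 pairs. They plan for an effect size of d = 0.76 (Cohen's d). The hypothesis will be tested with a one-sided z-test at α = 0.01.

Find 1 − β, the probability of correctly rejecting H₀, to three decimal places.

Power ≈ 0.661

Noncentrality parameter: δ = d·√n = 0.76 × √13 = 2.7402
One-sided α = 0.01 → critical value z_{0.01} = 2.326.
Power = Φ(δ − 2.326) = Φ(0.414) = 0.6605.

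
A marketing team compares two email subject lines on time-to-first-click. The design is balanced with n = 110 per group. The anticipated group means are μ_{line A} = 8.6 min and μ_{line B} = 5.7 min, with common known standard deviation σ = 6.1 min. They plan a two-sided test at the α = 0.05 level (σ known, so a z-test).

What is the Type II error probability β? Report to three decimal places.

β ≈ 0.059

Standardized effect: d = |μ_{line A} − μ_{line B}| / σ = |8.6 − 5.7| / 6.1 = 0.4754
Noncentrality parameter: λ = d·√(n/2) = 0.4754 × √(110/2) = 3.5257
Two-sided α = 0.05 → critical value z_{0.025} = 1.960.
Power = Φ(λ − 1.960) + Φ(−λ − 1.960) = Φ(1.566) + Φ(-5.486) = 0.9413 + 0.0000 = 0.9413.
Type II error: β = 1 − power = 1 − 0.9413 = 0.0587.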